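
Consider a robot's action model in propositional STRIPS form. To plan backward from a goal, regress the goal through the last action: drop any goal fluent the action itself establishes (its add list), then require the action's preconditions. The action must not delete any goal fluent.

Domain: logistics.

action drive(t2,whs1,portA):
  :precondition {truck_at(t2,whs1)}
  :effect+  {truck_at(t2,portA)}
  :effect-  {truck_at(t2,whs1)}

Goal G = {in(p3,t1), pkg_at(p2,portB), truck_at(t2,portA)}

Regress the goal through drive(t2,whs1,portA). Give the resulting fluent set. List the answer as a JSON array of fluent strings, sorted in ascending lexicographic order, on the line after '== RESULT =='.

Regress:
  G ∩ del = {}  (empty — regression defined)
  G \ add = {in(p3,t1), pkg_at(p2,portB), truck_at(t2,portA)} \ {truck_at(t2,portA)} = {in(p3,t1), pkg_at(p2,portB)}
  ∪ pre   = {in(p3,t1), pkg_at(p2,portB)} ∪ {truck_at(t2,whs1)}
          = {in(p3,t1), pkg_at(p2,portB), truck_at(t2,whs1)}

== RESULT ==
["in(p3,t1)", "pkg_at(p2,portB)", "truck_at(t2,whs1)"]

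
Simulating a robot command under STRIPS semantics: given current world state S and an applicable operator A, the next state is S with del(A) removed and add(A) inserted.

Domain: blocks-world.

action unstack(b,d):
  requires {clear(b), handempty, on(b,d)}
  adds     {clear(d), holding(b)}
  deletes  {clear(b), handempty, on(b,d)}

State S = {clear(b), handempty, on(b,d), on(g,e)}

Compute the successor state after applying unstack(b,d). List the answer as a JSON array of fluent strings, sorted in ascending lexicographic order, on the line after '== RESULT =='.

Progress:
  pre ⊆ S: {clear(b), handempty, on(b,d)} ⊆ S  — applicable
  S \ del = {on(g,e)}
  ∪ add   = {clear(d), holding(b), on(g,e)}

== RESULT ==
["clear(d)", "holding(b)", "on(g,e)"]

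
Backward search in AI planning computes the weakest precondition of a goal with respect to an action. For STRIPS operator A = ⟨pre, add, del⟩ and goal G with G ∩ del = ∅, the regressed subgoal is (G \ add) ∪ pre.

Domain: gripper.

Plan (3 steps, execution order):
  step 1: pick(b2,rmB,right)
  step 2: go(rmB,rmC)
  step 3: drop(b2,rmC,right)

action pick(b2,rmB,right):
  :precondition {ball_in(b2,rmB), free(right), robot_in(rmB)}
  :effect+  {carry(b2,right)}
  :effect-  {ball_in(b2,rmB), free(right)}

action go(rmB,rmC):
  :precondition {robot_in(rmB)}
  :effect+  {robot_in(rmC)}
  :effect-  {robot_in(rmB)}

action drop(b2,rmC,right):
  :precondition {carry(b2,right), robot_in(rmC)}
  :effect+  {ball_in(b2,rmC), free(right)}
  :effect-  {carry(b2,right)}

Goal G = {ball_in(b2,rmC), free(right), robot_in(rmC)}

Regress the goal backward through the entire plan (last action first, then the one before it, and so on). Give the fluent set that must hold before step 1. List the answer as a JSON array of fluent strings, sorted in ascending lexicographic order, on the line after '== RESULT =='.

Work backward from the goal:
  through step 3 (drop(b2,rmC,right)): drop {ball_in(b2,rmC), free(right)}, keep {robot_in(rmC)}, require {carry(b2,right), robot_in(rmC)}
    → {carry(b2,right), robot_in(rmC)}
  through step 2 (go(rmB,rmC)): drop {robot_in(rmC)}, keep {carry(b2,right)}, require {robot_in(rmB)}
    → {carry(b2,right), robot_in(rmB)}
  through step 1 (pick(b2,rmB,right)): drop {carry(b2,right)}, keep {robot_in(rmB)}, require {ball_in(b2,rmB), free(right), robot_in(rmB)}
    → {ball_in(b2,rmB), free(right), robot_in(rmB)}

== RESULT ==
["ball_in(b2,rmB)", "free(right)", "robot_in(rmB)"]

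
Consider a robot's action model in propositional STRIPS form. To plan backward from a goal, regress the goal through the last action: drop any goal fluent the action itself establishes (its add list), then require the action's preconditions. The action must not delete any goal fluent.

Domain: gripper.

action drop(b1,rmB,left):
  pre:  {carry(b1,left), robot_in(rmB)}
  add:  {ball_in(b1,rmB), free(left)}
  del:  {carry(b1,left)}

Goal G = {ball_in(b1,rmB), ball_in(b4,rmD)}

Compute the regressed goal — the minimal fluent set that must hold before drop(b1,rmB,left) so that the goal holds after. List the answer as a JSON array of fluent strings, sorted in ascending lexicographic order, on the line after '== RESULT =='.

Compute (G \ add) ∪ pre:
  G ∩ del = {}  (empty — regression defined)
  G \ add = {ball_in(b1,rmB), ball_in(b4,rmD)} \ {ball_in(b1,rmB), free(left)} = {ball_in(b4,rmD)}
  ∪ pre   = {ball_in(b4,rmD)} ∪ {carry(b1,left), robot_in(rmB)}
          = {ball_in(b4,rmD), carry(b1,left), robot_in(rmB)}

== RESULT ==
["ball_in(b4,rmD)", "carry(b1,left)", "robot_in(rmB)"]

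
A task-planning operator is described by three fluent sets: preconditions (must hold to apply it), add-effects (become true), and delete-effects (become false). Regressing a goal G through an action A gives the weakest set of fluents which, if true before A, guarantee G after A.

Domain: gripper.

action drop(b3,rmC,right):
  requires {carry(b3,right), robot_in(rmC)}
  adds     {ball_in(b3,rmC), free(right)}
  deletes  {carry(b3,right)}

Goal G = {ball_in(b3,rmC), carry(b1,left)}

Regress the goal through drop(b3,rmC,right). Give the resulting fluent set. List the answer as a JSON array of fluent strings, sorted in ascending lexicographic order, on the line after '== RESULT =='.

Compute (G \ add) ∪ pre:
  G ∩ del = {}  (empty — regression defined)
  G \ add = {ball_in(b3,rmC), carry(b1,left)} \ {ball_in(b3,rmC), free(right)} = {carry(b1,left)}
  ∪ pre   = {carry(b1,left)} ∪ {carry(b3,right), robot_in(rmC)}
          = {carry(b1,left), carry(b3,right), robot_in(rmC)}

== RESULT ==
["carry(b1,left)", "carry(b3,right)", "robot_in(rmC)"]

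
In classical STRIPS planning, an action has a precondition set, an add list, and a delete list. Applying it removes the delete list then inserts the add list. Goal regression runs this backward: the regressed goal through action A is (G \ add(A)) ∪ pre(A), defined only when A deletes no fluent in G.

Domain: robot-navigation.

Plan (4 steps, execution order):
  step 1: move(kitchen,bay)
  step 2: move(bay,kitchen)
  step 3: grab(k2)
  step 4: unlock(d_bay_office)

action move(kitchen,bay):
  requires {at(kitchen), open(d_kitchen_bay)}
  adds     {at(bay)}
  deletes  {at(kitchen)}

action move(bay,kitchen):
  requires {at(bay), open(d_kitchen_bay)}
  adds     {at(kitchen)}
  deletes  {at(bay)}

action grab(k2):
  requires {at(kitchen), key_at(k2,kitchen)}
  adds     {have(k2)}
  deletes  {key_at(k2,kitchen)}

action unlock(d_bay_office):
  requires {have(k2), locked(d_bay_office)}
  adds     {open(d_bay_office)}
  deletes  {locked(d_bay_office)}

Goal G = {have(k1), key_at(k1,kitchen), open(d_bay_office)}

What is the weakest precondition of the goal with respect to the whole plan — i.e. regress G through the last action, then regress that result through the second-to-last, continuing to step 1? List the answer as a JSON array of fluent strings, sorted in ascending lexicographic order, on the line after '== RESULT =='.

Regress step by step:
  through step 4 (unlock(d_bay_office)): drop {open(d_bay_office)}, keep {have(k1), key_at(k1,kitchen)}, require {have(k2), locked(d_bay_office)}
    → {have(k1), have(k2), key_at(k1,kitchen), locked(d_bay_office)}
  through step 3 (grab(k2)): drop {have(k2)}, keep {have(k1), key_at(k1,kitchen), locked(d_bay_office)}, require {at(kitchen), key_at(k2,kitchen)}
    → {at(kitchen), have(k1), key_at(k1,kitchen), key_at(k2,kitchen), locked(d_bay_office)}
  through step 2 (move(bay,kitchen)): drop {at(kitchen)}, keep {have(k1), key_at(k1,kitchen), key_at(k2,kitchen), locked(d_bay_office)}, require {at(bay), open(d_kitchen_bay)}
    → {at(bay), have(k1), key_at(k1,kitchen), key_at(k2,kitchen), locked(d_bay_office), open(d_kitchen_bay)}
  through step 1 (move(kitchen,bay)): drop {at(bay)}, keep {have(k1), key_at(k1,kitchen), key_at(k2,kitchen), locked(d_bay_office), open(d_kitchen_bay)}, require {at(kitchen), open(d_kitchen_bay)}
    → {at(kitchen), have(k1), key_at(k1,kitchen), key_at(k2,kitchen), locked(d_bay_office), open(d_kitchen_bay)}

== RESULT ==
["at(kitchen)", "have(k1)", "key_at(k1,kitchen)", "key_at(k2,kitchen)", "locked(d_bay_office)", "open(d_kitchen_bay)"]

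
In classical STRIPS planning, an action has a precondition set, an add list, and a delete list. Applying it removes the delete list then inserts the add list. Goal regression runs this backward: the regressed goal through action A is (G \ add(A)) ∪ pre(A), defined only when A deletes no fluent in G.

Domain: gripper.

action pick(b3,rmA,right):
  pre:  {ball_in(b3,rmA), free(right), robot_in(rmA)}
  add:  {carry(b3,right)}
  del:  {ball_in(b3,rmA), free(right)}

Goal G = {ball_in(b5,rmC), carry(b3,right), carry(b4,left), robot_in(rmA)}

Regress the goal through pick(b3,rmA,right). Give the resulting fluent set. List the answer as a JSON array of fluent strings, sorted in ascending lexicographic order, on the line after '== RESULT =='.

Regress:
  G ∩ del = {}  (empty — regression defined)
  G \ add = {ball_in(b5,rmC), carry(b3,right), carry(b4,left), robot_in(rmA)} \ {carry(b3,right)} = {ball_in(b5,rmC), carry(b4,left), robot_in(rmA)}
  ∪ pre   = {ball_in(b5,rmC), carry(b4,left), robot_in(rmA)} ∪ {ball_in(b3,rmA), free(right), robot_in(rmA)}
          = {ball_in(b3,rmA), ball_in(b5,rmC), carry(b4,left), free(right), robot_in(rmA)}

== RESULT ==
["ball_in(b3,rmA)", "ball_in(b5,rmC)", "carry(b4,left)", "free(right)", "robot_in(rmA)"]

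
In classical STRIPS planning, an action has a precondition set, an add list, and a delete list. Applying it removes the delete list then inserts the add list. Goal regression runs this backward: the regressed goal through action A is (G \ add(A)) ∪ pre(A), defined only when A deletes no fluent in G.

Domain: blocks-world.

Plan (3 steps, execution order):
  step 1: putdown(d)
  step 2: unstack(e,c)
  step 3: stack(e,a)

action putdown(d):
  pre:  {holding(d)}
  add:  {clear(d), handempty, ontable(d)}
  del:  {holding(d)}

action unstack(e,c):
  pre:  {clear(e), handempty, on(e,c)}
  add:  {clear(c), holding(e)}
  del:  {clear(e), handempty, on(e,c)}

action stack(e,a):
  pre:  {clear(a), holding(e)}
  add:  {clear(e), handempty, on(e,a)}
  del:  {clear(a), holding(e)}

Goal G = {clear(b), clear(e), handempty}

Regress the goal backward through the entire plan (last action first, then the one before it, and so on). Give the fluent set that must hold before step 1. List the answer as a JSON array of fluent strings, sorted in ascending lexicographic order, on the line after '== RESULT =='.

Work backward from the goal:
  through step 3 (stack(e,a)): drop {clear(e), handempty}, keep {clear(b)}, require {clear(a), holding(e)}
    → {clear(a), clear(b), holding(e)}
  through step 2 (unstack(e,c)): drop {holding(e)}, keep {clear(a), clear(b)}, require {clear(e), handempty, on(e,c)}
    → {clear(a), clear(b), clear(e), handempty, on(e,c)}
  through step 1 (putdown(d)): drop {handempty}, keep {clear(a), clear(b), clear(e), on(e,c)}, require {holding(d)}
    → {clear(a), clear(b), clear(e), holding(d), on(e,c)}

== RESULT ==
["clear(a)", "clear(b)", "clear(e)", "holding(d)", "on(e,c)"]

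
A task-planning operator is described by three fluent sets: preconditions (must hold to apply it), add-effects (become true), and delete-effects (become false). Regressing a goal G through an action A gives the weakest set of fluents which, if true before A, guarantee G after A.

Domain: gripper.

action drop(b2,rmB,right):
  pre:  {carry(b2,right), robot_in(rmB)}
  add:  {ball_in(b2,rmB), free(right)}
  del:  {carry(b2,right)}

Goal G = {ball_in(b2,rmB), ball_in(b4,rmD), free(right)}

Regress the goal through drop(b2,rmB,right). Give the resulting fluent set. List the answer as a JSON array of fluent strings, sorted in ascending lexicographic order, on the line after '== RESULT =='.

Regress:
  G ∩ del = {}  (empty — regression defined)
  G \ add = {ball_in(b2,rmB), ball_in(b4,rmD), free(right)} \ {ball_in(b2,rmB), free(right)} = {ball_in(b4,rmD)}
  ∪ pre   = {ball_in(b4,rmD)} ∪ {carry(b2,right), robot_in(rmB)}
          = {ball_in(b4,rmD), carry(b2,right), robot_in(rmB)}

== RESULT ==
["ball_in(b4,rmD)", "carry(b2,right)", "robot_in(rmB)"]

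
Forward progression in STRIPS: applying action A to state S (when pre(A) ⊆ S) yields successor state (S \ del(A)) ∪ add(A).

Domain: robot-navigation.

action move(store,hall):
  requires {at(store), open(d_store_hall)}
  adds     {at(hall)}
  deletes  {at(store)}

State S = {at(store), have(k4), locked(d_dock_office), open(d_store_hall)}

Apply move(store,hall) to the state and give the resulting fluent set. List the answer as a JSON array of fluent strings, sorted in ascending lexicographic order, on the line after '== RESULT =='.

Compute (S \ del) ∪ add:
  pre ⊆ S: {at(store), open(d_store_hall)} ⊆ S  — applicable
  S \ del = {have(k4), locked(d_dock_office), open(d_store_hall)}
  ∪ add   = {at(hall), have(k4), locked(d_dock_office), open(d_store_hall)}

== RESULT ==
["at(hall)", "have(k4)", "locked(d_dock_office)", "open(d_store_hall)"]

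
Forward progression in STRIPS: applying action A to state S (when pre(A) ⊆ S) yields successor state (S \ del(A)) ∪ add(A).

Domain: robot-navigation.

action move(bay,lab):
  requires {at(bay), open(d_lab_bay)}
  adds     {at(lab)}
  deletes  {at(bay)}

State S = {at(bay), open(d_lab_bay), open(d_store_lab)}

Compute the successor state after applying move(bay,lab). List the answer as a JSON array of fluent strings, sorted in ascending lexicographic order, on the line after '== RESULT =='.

Progress:
  pre ⊆ S: {at(bay), open(d_lab_bay)} ⊆ S  — applicable
  S \ del = {open(d_lab_bay), open(d_store_lab)}
  ∪ add   = {at(lab), open(d_lab_bay), open(d_store_lab)}

== RESULT ==
["at(lab)", "open(d_lab_bay)", "open(d_store_lab)"]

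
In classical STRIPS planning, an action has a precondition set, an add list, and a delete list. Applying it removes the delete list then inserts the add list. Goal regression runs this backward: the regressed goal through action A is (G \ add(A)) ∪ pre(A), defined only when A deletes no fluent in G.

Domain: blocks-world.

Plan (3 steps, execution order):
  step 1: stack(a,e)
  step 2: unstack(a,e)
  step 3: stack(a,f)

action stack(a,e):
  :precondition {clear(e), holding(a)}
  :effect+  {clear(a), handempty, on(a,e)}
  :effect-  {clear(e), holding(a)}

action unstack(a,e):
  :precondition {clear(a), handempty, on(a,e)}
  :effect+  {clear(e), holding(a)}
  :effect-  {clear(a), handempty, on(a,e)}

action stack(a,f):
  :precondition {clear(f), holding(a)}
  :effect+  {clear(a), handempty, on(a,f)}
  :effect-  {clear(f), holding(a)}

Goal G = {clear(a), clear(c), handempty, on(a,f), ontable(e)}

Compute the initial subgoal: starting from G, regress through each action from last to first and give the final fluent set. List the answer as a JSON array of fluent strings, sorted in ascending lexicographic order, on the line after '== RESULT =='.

Regress step by step:
  through step 3 (stack(a,f)): drop {clear(a), handempty, on(a,f)}, keep {clear(c), ontable(e)}, require {clear(f), holding(a)}
    → {clear(c), clear(f), holding(a), ontable(e)}
  through step 2 (unstack(a,e)): drop {holding(a)}, keep {clear(c), clear(f), ontable(e)}, require {clear(a), handempty, on(a,e)}
    → {clear(a), clear(c), clear(f), handempty, on(a,e), ontable(e)}
  through step 1 (stack(a,e)): drop {clear(a), handempty, on(a,e)}, keep {clear(c), clear(f), ontable(e)}, require {clear(e), holding(a)}
    → {clear(c), clear(e), clear(f), holding(a), ontable(e)}

== RESULT ==
["clear(c)", "clear(e)", "clear(f)", "holding(a)", "ontable(e)"]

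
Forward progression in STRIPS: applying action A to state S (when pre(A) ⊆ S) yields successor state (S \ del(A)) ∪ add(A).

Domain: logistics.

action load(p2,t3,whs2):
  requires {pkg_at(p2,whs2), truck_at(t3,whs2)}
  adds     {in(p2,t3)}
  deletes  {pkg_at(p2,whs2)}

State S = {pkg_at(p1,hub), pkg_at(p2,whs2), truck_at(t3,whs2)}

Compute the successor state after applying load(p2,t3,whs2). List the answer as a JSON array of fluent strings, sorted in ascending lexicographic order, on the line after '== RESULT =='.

Progress:
  pre ⊆ S: {pkg_at(p2,whs2), truck_at(t3,whs2)} ⊆ S  — applicable
  S \ del = {pkg_at(p1,hub), truck_at(t3,whs2)}
  ∪ add   = {in(p2,t3), pkg_at(p1,hub), truck_at(t3,whs2)}

== RESULT ==
["in(p2,t3)", "pkg_at(p1,hub)", "truck_at(t3,whs2)"]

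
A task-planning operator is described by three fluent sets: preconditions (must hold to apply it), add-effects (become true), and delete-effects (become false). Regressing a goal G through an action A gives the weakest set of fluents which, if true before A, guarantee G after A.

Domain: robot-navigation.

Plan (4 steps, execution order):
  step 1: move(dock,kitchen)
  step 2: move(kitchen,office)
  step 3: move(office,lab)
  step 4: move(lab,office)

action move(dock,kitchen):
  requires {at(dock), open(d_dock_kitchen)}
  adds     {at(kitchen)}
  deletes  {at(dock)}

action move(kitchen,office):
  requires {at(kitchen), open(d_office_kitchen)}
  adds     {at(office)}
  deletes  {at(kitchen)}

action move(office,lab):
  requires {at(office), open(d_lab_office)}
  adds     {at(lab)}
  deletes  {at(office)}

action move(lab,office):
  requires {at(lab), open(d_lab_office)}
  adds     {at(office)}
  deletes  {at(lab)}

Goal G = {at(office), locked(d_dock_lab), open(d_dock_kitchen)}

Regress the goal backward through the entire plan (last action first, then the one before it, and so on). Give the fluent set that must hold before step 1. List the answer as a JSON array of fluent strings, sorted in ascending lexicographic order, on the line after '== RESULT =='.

Regress step by step:
  through step 4 (move(lab,office)): drop {at(office)}, keep {locked(d_dock_lab), open(d_dock_kitchen)}, require {at(lab), open(d_lab_office)}
    → {at(lab), locked(d_dock_lab), open(d_dock_kitchen), open(d_lab_office)}
  through step 3 (move(office,lab)): drop {at(lab)}, keep {locked(d_dock_lab), open(d_dock_kitchen), open(d_lab_office)}, require {at(office), open(d_lab_office)}
    → {at(office), locked(d_dock_lab), open(d_dock_kitchen), open(d_lab_office)}
  through step 2 (move(kitchen,office)): drop {at(office)}, keep {locked(d_dock_lab), open(d_dock_kitchen), open(d_lab_office)}, require {at(kitchen), open(d_office_kitchen)}
    → {at(kitchen), locked(d_dock_lab), open(d_dock_kitchen), open(d_lab_office), open(d_office_kitchen)}
  through step 1 (move(dock,kitchen)): drop {at(kitchen)}, keep {locked(d_dock_lab), open(d_dock_kitchen), open(d_lab_office), open(d_office_kitchen)}, require {at(dock), open(d_dock_kitchen)}
    → {at(dock), locked(d_dock_lab), open(d_dock_kitchen), open(d_lab_office), open(d_office_kitchen)}

== RESULT ==
["at(dock)", "locked(d_dock_lab)", "open(d_dock_kitchen)", "open(d_lab_office)", "open(d_office_kitchen)"]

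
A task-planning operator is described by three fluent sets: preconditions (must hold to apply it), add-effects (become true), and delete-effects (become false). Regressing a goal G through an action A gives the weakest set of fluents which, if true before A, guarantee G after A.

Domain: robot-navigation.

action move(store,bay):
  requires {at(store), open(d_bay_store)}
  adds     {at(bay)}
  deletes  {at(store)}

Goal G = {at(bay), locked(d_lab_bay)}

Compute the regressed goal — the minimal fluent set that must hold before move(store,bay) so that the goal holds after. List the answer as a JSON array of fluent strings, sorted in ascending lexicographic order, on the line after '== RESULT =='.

Compute (G \ add) ∪ pre:
  G ∩ del = {}  (empty — regression defined)
  G \ add = {at(bay), locked(d_lab_bay)} \ {at(bay)} = {locked(d_lab_bay)}
  ∪ pre   = {locked(d_lab_bay)} ∪ {at(store), open(d_bay_store)}
          = {at(store), locked(d_lab_bay), open(d_bay_store)}

== RESULT ==
["at(store)", "locked(d_lab_bay)", "open(d_bay_store)"]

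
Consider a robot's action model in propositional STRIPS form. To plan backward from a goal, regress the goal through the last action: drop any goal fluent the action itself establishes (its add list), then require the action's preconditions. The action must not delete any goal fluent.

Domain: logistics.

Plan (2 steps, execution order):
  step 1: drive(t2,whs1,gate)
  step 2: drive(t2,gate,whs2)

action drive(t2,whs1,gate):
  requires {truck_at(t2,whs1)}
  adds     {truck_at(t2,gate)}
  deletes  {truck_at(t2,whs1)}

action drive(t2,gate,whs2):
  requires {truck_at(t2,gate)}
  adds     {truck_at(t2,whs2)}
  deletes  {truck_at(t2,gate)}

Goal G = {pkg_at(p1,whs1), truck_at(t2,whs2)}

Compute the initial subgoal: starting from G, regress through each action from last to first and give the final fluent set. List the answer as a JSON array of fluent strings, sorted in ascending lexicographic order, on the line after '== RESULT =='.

Regress step by step:
  through step 2 (drive(t2,gate,whs2)): drop {truck_at(t2,whs2)}, keep {pkg_at(p1,whs1)}, require {truck_at(t2,gate)}
    → {pkg_at(p1,whs1), truck_at(t2,gate)}
  through step 1 (drive(t2,whs1,gate)): drop {truck_at(t2,gate)}, keep {pkg_at(p1,whs1)}, require {truck_at(t2,whs1)}
    → {pkg_at(p1,whs1), truck_at(t2,whs1)}

== RESULT ==
["pkg_at(p1,whs1)", "truck_at(t2,whs1)"]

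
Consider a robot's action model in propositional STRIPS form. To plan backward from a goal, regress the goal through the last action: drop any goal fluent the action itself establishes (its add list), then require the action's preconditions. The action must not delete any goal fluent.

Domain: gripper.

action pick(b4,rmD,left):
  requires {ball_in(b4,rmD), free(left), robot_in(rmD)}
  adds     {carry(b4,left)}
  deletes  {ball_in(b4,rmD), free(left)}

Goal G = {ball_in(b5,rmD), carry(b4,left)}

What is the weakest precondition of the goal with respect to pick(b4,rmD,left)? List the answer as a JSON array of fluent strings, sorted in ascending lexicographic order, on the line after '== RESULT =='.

Regress:
  G ∩ del = {}  (empty — regression defined)
  G \ add = {ball_in(b5,rmD), carry(b4,left)} \ {carry(b4,left)} = {ball_in(b5,rmD)}
  ∪ pre   = {ball_in(b5,rmD)} ∪ {ball_in(b4,rmD), free(left), robot_in(rmD)}
          = {ball_in(b4,rmD), ball_in(b5,rmD), free(left), robot_in(rmD)}

== RESULT ==
["ball_in(b4,rmD)", "ball_in(b5,rmD)", "free(left)", "robot_in(rmD)"]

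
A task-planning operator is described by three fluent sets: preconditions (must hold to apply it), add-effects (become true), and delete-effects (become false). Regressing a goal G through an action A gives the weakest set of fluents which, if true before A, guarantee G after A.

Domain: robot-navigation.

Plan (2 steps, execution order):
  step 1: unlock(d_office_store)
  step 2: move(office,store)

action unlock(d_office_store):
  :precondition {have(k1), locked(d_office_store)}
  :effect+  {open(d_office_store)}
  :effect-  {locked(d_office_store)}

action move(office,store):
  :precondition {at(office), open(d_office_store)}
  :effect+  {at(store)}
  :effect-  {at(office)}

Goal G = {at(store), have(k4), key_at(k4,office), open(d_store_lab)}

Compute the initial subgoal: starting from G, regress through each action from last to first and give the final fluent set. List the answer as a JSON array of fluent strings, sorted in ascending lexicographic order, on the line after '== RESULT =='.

Regress step by step:
  through step 2 (move(office,store)): drop {at(store)}, keep {have(k4), key_at(k4,office), open(d_store_lab)}, require {at(office), open(d_office_store)}
    → {at(office), have(k4), key_at(k4,office), open(d_office_store), open(d_store_lab)}
  through step 1 (unlock(d_office_store)): drop {open(d_office_store)}, keep {at(office), have(k4), key_at(k4,office), open(d_store_lab)}, require {have(k1), locked(d_office_store)}
    → {at(office), have(k1), have(k4), key_at(k4,office), locked(d_office_store), open(d_store_lab)}

== RESULT ==
["at(office)", "have(k1)", "have(k4)", "key_at(k4,office)", "locked(d_office_store)", "open(d_store_lab)"]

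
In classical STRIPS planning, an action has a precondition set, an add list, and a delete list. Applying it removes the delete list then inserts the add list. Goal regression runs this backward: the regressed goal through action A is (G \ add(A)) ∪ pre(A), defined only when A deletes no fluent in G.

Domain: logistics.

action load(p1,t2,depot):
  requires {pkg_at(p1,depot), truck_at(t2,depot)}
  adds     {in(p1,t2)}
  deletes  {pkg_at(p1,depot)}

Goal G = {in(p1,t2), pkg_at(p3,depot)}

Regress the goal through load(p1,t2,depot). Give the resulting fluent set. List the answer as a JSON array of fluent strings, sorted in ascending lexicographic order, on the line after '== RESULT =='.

Compute (G \ add) ∪ pre:
  G ∩ del = {}  (empty — regression defined)
  G \ add = {in(p1,t2), pkg_at(p3,depot)} \ {in(p1,t2)} = {pkg_at(p3,depot)}
  ∪ pre   = {pkg_at(p3,depot)} ∪ {pkg_at(p1,depot), truck_at(t2,depot)}
          = {pkg_at(p1,depot), pkg_at(p3,depot), truck_at(t2,depot)}

== RESULT ==
["pkg_at(p1,depot)", "pkg_at(p3,depot)", "truck_at(t2,depot)"]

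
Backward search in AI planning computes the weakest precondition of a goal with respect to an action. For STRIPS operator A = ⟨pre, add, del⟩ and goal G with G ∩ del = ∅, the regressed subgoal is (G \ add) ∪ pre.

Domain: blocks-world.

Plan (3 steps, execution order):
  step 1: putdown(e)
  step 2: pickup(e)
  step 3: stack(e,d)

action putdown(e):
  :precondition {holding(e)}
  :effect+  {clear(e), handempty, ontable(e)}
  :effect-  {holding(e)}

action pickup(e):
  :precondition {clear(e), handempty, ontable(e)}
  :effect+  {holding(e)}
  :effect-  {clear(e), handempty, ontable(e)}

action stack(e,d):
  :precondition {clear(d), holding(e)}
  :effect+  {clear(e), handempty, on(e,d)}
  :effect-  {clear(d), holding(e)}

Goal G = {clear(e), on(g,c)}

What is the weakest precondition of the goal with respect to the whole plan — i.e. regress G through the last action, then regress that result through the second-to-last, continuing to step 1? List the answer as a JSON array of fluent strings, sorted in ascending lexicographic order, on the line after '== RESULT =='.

Work backward from the goal:
  through step 3 (stack(e,d)): drop {clear(e)}, keep {on(g,c)}, require {clear(d), holding(e)}
    → {clear(d), holding(e), on(g,c)}
  through step 2 (pickup(e)): drop {holding(e)}, keep {clear(d), on(g,c)}, require {clear(e), handempty, ontable(e)}
    → {clear(d), clear(e), handempty, on(g,c), ontable(e)}
  through step 1 (putdown(e)): drop {clear(e), handempty, ontable(e)}, keep {clear(d), on(g,c)}, require {holding(e)}
    → {clear(d), holding(e), on(g,c)}

== RESULT ==
["clear(d)", "holding(e)", "on(g,c)"]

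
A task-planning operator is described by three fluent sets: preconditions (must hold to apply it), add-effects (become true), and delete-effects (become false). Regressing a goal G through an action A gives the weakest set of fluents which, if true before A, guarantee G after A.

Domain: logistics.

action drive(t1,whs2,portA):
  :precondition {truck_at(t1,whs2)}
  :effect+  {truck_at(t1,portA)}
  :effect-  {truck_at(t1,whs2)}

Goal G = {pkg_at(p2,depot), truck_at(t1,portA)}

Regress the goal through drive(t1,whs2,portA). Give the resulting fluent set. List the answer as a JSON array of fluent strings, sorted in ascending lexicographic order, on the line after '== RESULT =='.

Compute (G \ add) ∪ pre:
  G ∩ del = {}  (empty — regression defined)
  G \ add = {pkg_at(p2,depot), truck_at(t1,portA)} \ {truck_at(t1,portA)} = {pkg_at(p2,depot)}
  ∪ pre   = {pkg_at(p2,depot)} ∪ {truck_at(t1,whs2)}
          = {pkg_at(p2,depot), truck_at(t1,whs2)}

== RESULT ==
["pkg_at(p2,depot)", "truck_at(t1,whs2)"]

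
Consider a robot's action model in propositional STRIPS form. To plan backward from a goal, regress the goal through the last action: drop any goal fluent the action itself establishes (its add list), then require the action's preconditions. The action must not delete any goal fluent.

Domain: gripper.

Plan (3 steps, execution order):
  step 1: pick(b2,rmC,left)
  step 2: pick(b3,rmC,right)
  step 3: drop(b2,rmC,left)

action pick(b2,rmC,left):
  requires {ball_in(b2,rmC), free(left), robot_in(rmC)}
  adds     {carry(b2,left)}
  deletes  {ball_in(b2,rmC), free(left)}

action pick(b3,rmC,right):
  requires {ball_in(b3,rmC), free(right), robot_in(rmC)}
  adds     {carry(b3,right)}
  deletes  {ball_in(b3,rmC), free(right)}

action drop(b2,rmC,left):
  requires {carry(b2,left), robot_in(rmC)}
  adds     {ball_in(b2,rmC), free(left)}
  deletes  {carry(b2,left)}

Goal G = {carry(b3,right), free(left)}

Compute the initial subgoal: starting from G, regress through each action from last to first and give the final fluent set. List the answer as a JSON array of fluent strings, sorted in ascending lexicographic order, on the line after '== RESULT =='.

Regress step by step:
  through step 3 (drop(b2,rmC,left)): drop {free(left)}, keep {carry(b3,right)}, require {carry(b2,left), robot_in(rmC)}
    → {carry(b2,left), carry(b3,right), robot_in(rmC)}
  through step 2 (pick(b3,rmC,right)): drop {carry(b3,right)}, keep {carry(b2,left), robot_in(rmC)}, require {ball_in(b3,rmC), free(right), robot_in(rmC)}
    → {ball_in(b3,rmC), carry(b2,left), free(right), robot_in(rmC)}
  through step 1 (pick(b2,rmC,left)): drop {carry(b2,left)}, keep {ball_in(b3,rmC), free(right), robot_in(rmC)}, require {ball_in(b2,rmC), free(left), robot_in(rmC)}
    → {ball_in(b2,rmC), ball_in(b3,rmC), free(left), free(right), robot_in(rmC)}

== RESULT ==
["ball_in(b2,rmC)", "ball_in(b3,rmC)", "free(left)", "free(right)", "robot_in(rmC)"]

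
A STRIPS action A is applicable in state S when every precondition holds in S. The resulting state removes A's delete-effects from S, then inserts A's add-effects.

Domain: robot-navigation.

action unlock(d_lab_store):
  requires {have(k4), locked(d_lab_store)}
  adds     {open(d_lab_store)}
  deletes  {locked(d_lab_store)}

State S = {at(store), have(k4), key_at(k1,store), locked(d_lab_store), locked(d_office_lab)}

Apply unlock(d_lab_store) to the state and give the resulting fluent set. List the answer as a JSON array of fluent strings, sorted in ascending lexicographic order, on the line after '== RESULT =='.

Compute (S \ del) ∪ add:
  pre ⊆ S: {have(k4), locked(d_lab_store)} ⊆ S  — applicable
  S \ del = {at(store), have(k4), key_at(k1,store), locked(d_office_lab)}
  ∪ add   = {at(store), have(k4), key_at(k1,store), locked(d_office_lab), open(d_lab_store)}

== RESULT ==
["at(store)", "have(k4)", "key_at(k1,store)", "locked(d_office_lab)", "open(d_lab_store)"]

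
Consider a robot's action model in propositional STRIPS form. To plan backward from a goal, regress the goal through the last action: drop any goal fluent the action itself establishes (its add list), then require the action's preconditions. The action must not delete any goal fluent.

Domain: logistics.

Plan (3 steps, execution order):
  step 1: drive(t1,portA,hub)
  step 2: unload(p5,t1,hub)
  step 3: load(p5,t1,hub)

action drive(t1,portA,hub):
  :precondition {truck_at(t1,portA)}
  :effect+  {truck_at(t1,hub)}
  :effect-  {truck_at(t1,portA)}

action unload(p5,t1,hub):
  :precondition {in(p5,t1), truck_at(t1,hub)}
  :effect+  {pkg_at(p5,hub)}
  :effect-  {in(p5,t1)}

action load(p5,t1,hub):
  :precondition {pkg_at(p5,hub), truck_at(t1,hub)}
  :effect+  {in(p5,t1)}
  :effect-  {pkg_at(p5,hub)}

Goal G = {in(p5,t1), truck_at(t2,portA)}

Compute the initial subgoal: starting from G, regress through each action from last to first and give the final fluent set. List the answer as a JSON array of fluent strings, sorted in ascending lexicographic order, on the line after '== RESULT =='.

Regress step by step:
  through step 3 (load(p5,t1,hub)): drop {in(p5,t1)}, keep {truck_at(t2,portA)}, require {pkg_at(p5,hub), truck_at(t1,hub)}
    → {pkg_at(p5,hub), truck_at(t1,hub), truck_at(t2,portA)}
  through step 2 (unload(p5,t1,hub)): drop {pkg_at(p5,hub)}, keep {truck_at(t1,hub), truck_at(t2,portA)}, require {in(p5,t1), truck_at(t1,hub)}
    → {in(p5,t1), truck_at(t1,hub), truck_at(t2,portA)}
  through step 1 (drive(t1,portA,hub)): drop {truck_at(t1,hub)}, keep {in(p5,t1), truck_at(t2,portA)}, require {truck_at(t1,portA)}
    → {in(p5,t1), truck_at(t1,portA), truck_at(t2,portA)}

== RESULT ==
["in(p5,t1)", "truck_at(t1,portA)", "truck_at(t2,portA)"]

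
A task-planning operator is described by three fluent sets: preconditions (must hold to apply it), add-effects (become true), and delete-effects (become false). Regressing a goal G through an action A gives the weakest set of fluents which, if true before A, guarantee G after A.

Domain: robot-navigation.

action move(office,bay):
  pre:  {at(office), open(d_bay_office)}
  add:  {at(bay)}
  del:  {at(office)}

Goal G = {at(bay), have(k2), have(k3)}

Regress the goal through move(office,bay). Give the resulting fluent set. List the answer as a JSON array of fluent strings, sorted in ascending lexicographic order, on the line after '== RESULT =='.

Regress:
  G ∩ del = {}  (empty — regression defined)
  G \ add = {at(bay), have(k2), have(k3)} \ {at(bay)} = {have(k2), have(k3)}
  ∪ pre   = {have(k2), have(k3)} ∪ {at(office), open(d_bay_office)}
          = {at(office), have(k2), have(k3), open(d_bay_office)}

== RESULT ==
["at(office)", "have(k2)", "have(k3)", "open(d_bay_office)"]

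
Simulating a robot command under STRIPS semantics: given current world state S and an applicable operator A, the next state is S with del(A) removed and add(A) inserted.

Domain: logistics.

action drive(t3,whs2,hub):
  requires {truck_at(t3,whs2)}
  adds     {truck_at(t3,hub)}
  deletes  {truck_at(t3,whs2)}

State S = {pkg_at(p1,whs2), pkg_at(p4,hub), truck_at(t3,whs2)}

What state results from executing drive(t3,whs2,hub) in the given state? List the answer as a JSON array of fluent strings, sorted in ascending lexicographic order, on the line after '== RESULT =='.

Progress:
  pre ⊆ S: {truck_at(t3,whs2)} ⊆ S  — applicable
  S \ del = {pkg_at(p1,whs2), pkg_at(p4,hub)}
  ∪ add   = {pkg_at(p1,whs2), pkg_at(p4,hub), truck_at(t3,hub)}

== RESULT ==
["pkg_at(p1,whs2)", "pkg_at(p4,hub)", "truck_at(t3,hub)"]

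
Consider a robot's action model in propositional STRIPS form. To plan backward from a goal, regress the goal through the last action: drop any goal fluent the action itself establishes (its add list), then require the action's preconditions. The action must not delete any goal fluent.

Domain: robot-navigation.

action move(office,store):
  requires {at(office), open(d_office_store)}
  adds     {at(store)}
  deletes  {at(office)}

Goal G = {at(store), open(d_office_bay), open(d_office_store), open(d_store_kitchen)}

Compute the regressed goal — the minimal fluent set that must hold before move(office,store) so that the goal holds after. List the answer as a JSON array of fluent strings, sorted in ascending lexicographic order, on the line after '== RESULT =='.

Regress:
  G ∩ del = {}  (empty — regression defined)
  G \ add = {at(store), open(d_office_bay), open(d_office_store), open(d_store_kitchen)} \ {at(store)} = {open(d_office_bay), open(d_office_store), open(d_store_kitchen)}
  ∪ pre   = {open(d_office_bay), open(d_office_store), open(d_store_kitchen)} ∪ {at(office), open(d_office_store)}
          = {at(office), open(d_office_bay), open(d_office_store), open(d_store_kitchen)}

== RESULT ==
["at(office)", "open(d_office_bay)", "open(d_office_store)", "open(d_store_kitchen)"]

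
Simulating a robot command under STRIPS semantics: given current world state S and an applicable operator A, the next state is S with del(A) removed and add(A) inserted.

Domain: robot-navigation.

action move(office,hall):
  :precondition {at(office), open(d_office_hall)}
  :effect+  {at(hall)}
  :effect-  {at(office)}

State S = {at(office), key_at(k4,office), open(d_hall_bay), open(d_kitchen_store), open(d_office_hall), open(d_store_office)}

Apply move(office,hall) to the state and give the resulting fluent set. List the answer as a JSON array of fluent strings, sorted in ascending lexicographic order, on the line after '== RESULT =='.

Progress:
  pre ⊆ S: {at(office), open(d_office_hall)} ⊆ S  — applicable
  S \ del = {key_at(k4,office), open(d_hall_bay), open(d_kitchen_store), open(d_office_hall), open(d_store_office)}
  ∪ add   = {at(hall), key_at(k4,office), open(d_hall_bay), open(d_kitchen_store), open(d_office_hall), open(d_store_office)}

== RESULT ==
["at(hall)", "key_at(k4,office)", "open(d_hall_bay)", "open(d_kitchen_store)", "open(d_office_hall)", "open(d_store_office)"]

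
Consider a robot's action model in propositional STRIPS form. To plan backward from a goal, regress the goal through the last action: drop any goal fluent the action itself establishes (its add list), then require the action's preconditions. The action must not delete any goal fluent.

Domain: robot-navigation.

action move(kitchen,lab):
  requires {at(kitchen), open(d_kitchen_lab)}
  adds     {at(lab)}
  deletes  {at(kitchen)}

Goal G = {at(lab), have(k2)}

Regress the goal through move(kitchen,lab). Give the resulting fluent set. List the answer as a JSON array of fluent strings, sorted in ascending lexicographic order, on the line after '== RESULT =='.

Compute (G \ add) ∪ pre:
  G ∩ del = {}  (empty — regression defined)
  G \ add = {at(lab), have(k2)} \ {at(lab)} = {have(k2)}
  ∪ pre   = {have(k2)} ∪ {at(kitchen), open(d_kitchen_lab)}
          = {at(kitchen), have(k2), open(d_kitchen_lab)}

== RESULT ==
["at(kitchen)", "have(k2)", "open(d_kitchen_lab)"]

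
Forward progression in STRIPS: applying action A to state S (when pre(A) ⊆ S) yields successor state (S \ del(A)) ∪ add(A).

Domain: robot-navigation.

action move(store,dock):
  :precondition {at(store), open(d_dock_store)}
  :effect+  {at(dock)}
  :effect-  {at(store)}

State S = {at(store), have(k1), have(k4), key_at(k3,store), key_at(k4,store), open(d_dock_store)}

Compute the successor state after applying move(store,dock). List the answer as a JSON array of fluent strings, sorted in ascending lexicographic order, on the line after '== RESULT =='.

Compute (S \ del) ∪ add:
  pre ⊆ S: {at(store), open(d_dock_store)} ⊆ S  — applicable
  S \ del = {have(k1), have(k4), key_at(k3,store), key_at(k4,store), open(d_dock_store)}
  ∪ add   = {at(dock), have(k1), have(k4), key_at(k3,store), key_at(k4,store), open(d_dock_store)}

== RESULT ==
["at(dock)", "have(k1)", "have(k4)", "key_at(k3,store)", "key_at(k4,store)", "open(d_dock_store)"]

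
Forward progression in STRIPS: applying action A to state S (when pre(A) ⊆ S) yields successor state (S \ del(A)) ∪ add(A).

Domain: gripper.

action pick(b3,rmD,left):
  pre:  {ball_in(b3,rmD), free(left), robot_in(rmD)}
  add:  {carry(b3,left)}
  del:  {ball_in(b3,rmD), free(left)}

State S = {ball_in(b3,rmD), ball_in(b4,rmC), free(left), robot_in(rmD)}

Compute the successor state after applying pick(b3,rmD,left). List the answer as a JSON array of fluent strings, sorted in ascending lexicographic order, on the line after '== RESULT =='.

Progress:
  pre ⊆ S: {ball_in(b3,rmD), free(left), robot_in(rmD)} ⊆ S  — applicable
  S \ del = {ball_in(b4,rmC), robot_in(rmD)}
  ∪ add   = {ball_in(b4,rmC), carry(b3,left), robot_in(rmD)}

== RESULT ==
["ball_in(b4,rmC)", "carry(b3,left)", "robot_in(rmD)"]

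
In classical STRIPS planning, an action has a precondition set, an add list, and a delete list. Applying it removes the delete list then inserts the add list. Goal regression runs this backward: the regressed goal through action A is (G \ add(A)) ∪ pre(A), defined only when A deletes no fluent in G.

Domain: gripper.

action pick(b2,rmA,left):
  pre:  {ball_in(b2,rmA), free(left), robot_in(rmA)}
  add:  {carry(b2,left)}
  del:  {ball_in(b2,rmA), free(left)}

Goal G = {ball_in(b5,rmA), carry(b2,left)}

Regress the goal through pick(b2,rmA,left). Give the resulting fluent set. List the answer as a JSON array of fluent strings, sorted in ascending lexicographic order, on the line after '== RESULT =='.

Regress:
  G ∩ del = {}  (empty — regression defined)
  G \ add = {ball_in(b5,rmA), carry(b2,left)} \ {carry(b2,left)} = {ball_in(b5,rmA)}
  ∪ pre   = {ball_in(b5,rmA)} ∪ {ball_in(b2,rmA), free(left), robot_in(rmA)}
          = {ball_in(b2,rmA), ball_in(b5,rmA), free(left), robot_in(rmA)}

== RESULT ==
["ball_in(b2,rmA)", "ball_in(b5,rmA)", "free(left)", "robot_in(rmA)"]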